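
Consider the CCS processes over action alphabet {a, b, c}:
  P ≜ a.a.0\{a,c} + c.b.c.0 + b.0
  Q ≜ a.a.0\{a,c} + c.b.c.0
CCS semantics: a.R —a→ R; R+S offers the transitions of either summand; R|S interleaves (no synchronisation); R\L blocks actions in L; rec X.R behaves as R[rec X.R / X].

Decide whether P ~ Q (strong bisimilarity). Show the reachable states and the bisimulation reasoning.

P ≁ Q

LTS(P): 6 reachable states
  u0 = a.a.0\{a,c} + c.b.c.0 + b.0 | —a→ u1, —b→ u2, —c→ u3
  u1 = a.0\{a,c} | —a→ u4
  u2 = 0 | ·
  u3 = b.c.0 | —b→ u5
  u4 = 0\{a,c} | ·
  u5 = c.0 | —c→ u2
LTS(Q): 6 reachable states
  v0 = a.a.0\{a,c} + c.b.c.0 | —a→ v1, —c→ v2
  v1 = a.0\{a,c} | —a→ v3
  v2 = b.c.0 | —b→ v4
  v3 = 0\{a,c} | ·
  v4 = c.0 | —c→ v5
  v5 = 0 | ·
Bisimilarity quotient blocks:
  B0 = {u0}
  B1 = {u1, v1}
  B2 = {u2, u4, v3, v5}
  B3 = {u3, v2}
  B4 = {u5, v4}
  B5 = {v0}
u0 ∈ B0, v0 ∈ B5 → different blocks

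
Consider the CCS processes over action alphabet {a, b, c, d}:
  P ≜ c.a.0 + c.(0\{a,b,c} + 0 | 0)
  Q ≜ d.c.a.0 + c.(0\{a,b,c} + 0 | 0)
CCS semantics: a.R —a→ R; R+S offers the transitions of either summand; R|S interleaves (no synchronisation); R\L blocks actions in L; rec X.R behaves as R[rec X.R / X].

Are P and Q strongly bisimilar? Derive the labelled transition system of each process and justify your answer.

P ≁ Q

Reachable graph of P (4 states):
  s0 = c.a.0 + c.(0\{a,b,c} + 0 | 0) → =c=> s1, =c=> s2
  s1 = 0\{a,b,c} + 0 | 0 → stopped
  s2 = a.0 → =a=> s3
  s3 = 0 → stopped
Reachable graph of Q (5 states):
  t0 = d.c.a.0 + c.(0\{a,b,c} + 0 | 0) → =c=> t1, =d=> t2
  t1 = 0\{a,b,c} + 0 | 0 → stopped
  t2 = c.a.0 → =c=> t3
  t3 = a.0 → =a=> t4
  t4 = 0 → stopped
Partition-refinement fixed point:
  B0 = {s0}
  B1 = {s1, s3, t1, t4}
  B2 = {s2, t3}
  B3 = {t0}
  B4 = {t2}
s0 ∈ B0, t0 ∈ B3 → different blocks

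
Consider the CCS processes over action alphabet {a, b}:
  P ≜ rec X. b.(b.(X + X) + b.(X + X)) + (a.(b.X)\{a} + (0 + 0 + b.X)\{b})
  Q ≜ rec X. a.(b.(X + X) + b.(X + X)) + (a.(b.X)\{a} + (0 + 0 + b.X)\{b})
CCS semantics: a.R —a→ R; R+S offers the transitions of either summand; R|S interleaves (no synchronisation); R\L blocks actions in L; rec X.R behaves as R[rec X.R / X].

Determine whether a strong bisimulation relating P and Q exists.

NO

Reachable graph of P (7 states):
  u0 = rec X. b.(b.(X + X) + b.(X + X)) + (a.(b.X)\{a} + (0 + 0 + b.X)\{b}) → =a=> u1, =b=> u2
  u1 = (b.(rec X. b.(b.(X + X) + b.(X + X)) + (a.(b.X)\{a} + (0 + 0 + b.X)\{b})))\{a} → =b=> u3
  u2 = b.((rec X. b.(b.(X + X) + b.(X + X)) + (a.(b.X)\{a} + (0 + 0 + b.X)\{b})) + (rec X. b.(b.(X + X) + b.(X + X)) + (a.(b.X)\{a} + (0 + 0 + b.X)\{b}))) + b.((rec X. b.(b.(X + X) + b.(X + X)) + (a.(b.X)\{a} + (0 + 0 + b.X)\{b})) + (rec X. b.(b.(X + X) + b.(X + X)) + (a.(b.X)\{a} + (0 + 0 + b.X)\{b}))) → =b=> u4
  u3 = (rec X. b.(b.(X + X) + b.(X + X)) + (a.(b.X)\{a} + (0 + 0 + b.X)\{b}))\{a} → =b=> u5
  u4 = (rec X. b.(b.(X + X) + b.(X + X)) + (a.(b.X)\{a} + (0 + 0 + b.X)\{b})) + (rec X. b.(b.(X + X) + b.(X + X)) + (a.(b.X)\{a} + (0 + 0 + b.X)\{b})) → =a=> u1, =b=> u2
  u5 = (b.((rec X. b.(b.(X + X) + b.(X + X)) + (a.(b.X)\{a} + (0 + 0 + b.X)\{b})) + (rec X. b.(b.(X + X) + b.(X + X)) + (a.(b.X)\{a} + (0 + 0 + b.X)\{b}))) + b.((rec X. b.(b.(X + X) + b.(X + X)) + (a.(b.X)\{a} + (0 + 0 + b.X)\{b})) + (rec X. b.(b.(X + X) + b.(X + X)) + (a.(b.X)\{a} + (0 + 0 + b.X)\{b}))))\{a} → =b=> u6
  u6 = ((rec X. b.(b.(X + X) + b.(X + X)) + (a.(b.X)\{a} + (0 + 0 + b.X)\{b})) + (rec X. b.(b.(X + X) + b.(X + X)) + (a.(b.X)\{a} + (0 + 0 + b.X)\{b})))\{a} → =b=> u5
Reachable graph of Q (5 states):
  v0 = rec X. a.(b.(X + X) + b.(X + X)) + (a.(b.X)\{a} + (0 + 0 + b.X)\{b}) → =a=> v1, =a=> v2
  v1 = (b.(rec X. a.(b.(X + X) + b.(X + X)) + (a.(b.X)\{a} + (0 + 0 + b.X)\{b})))\{a} → =b=> v3
  v2 = b.((rec X. a.(b.(X + X) + b.(X + X)) + (a.(b.X)\{a} + (0 + 0 + b.X)\{b})) + (rec X. a.(b.(X + X) + b.(X + X)) + (a.(b.X)\{a} + (0 + 0 + b.X)\{b}))) + b.((rec X. a.(b.(X + X) + b.(X + X)) + (a.(b.X)\{a} + (0 + 0 + b.X)\{b})) + (rec X. a.(b.(X + X) + b.(X + X)) + (a.(b.X)\{a} + (0 + 0 + b.X)\{b}))) → =b=> v4
  v3 = (rec X. a.(b.(X + X) + b.(X + X)) + (a.(b.X)\{a} + (0 + 0 + b.X)\{b}))\{a} → ∅
  v4 = (rec X. a.(b.(X + X) + b.(X + X)) + (a.(b.X)\{a} + (0 + 0 + b.X)\{b})) + (rec X. a.(b.(X + X) + b.(X + X)) + (a.(b.X)\{a} + (0 + 0 + b.X)\{b})) → =a=> v1, =a=> v2
Partition-refinement fixed point:
  B0 = {u0, u4}
  B1 = {u1, u3, u5, u6}
  B2 = {u2}
  B3 = {v0, v4}
  B4 = {v2}
  B5 = {v1}
  B6 = {v3}
u0 ∈ B0, v0 ∈ B3 → different blocks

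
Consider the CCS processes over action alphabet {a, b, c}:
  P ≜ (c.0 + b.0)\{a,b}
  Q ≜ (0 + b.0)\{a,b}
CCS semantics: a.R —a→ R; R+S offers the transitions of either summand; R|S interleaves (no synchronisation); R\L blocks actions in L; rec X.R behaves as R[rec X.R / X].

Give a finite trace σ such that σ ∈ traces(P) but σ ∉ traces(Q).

c

LTS(P): 2 reachable states
  m0 = (c.0 + b.0)\{a,b} | --c--▸ m1
  m1 = 0\{a,b} | deadlocked
LTS(Q): 1 reachable states
  n0 = (0 + b.0)\{a,b} | deadlocked
Run σ = ⟨c⟩ on P: start {m0}
  step 1 (c): {m1}
  P completes σ.
Run σ = ⟨c⟩ on Q: start {n0}
  step 1 (c): ∅  — Q cannot continue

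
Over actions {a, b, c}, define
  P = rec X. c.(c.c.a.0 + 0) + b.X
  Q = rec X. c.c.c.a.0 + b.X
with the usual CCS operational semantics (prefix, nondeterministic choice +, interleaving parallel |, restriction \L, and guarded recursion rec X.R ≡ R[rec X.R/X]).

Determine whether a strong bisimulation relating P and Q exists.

LTS(P): 5 reachable states
  s0 = rec X. c.(c.c.a.0 + 0) + b.X has moves -b-> s0, -c-> s1
  s1 = c.c.a.0 + 0 has moves -c-> s2
  s2 = c.a.0 has moves -c-> s3
  s3 = a.0 has moves -a-> s4
  s4 = 0 has moves deadlocked
LTS(Q): 5 reachable states
  t0 = rec X. c.c.c.a.0 + b.X has moves -b-> t0, -c-> t1
  t1 = c.c.a.0 has moves -c-> t2
  t2 = c.a.0 has moves -c-> t3
  t3 = a.0 has moves -a-> t4
  t4 = 0 has moves deadlocked
Bisimilarity quotient blocks:
  B0 = {s0, t0}
  B1 = {s1, t1}
  B2 = {s2, t2}
  B3 = {s3, t3}
  B4 = {s4, t4}
s0 ∈ B0, t0 ∈ B0 → same block

bisimilar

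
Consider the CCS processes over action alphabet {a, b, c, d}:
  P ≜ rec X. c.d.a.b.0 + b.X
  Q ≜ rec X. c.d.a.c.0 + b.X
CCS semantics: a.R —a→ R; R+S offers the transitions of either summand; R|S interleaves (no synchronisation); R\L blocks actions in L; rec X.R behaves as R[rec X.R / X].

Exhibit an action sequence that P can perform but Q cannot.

LTS(P): 5 reachable states
  m0 = rec X. c.d.a.b.0 + b.X → --b--▸ m0, --c--▸ m1
  m1 = d.a.b.0 → --d--▸ m2
  m2 = a.b.0 → --a--▸ m3
  m3 = b.0 → --b--▸ m4
  m4 = 0 → deadlocked
LTS(Q): 5 reachable states
  n0 = rec X. c.d.a.c.0 + b.X → --b--▸ n0, --c--▸ n1
  n1 = d.a.c.0 → --d--▸ n2
  n2 = a.c.0 → --a--▸ n3
  n3 = c.0 → --c--▸ n4
  n4 = 0 → deadlocked
Trace ⟨cdab⟩ through P, begin at {m0}:
  step 1 (c): {m1}
  step 2 (d): {m2}
  step 3 (a): {m3}
  step 4 (b): {m4}
  — P admits the full trace.
Trace ⟨cdab⟩ through Q, begin at {n0}:
  step 1 (c): {n1}
  step 2 (d): {n2}
  step 3 (a): {n3}
  step 4 (b): no successor for Q

cdab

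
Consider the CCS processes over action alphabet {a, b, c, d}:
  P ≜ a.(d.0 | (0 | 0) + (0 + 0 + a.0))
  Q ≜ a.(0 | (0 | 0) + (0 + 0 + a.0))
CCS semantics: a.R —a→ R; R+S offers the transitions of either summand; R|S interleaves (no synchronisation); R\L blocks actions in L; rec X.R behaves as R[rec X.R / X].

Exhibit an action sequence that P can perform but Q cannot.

ad

LTS(P): 4 reachable states
  p0 = a.(d.0 | (0 | 0) + (0 + 0 + a.0)) ⊢ —a→ p1
  p1 = d.0 | (0 | 0) + (0 + 0 + a.0) ⊢ —a→ p2, —d→ p3
  p2 = 0 ⊢ (no moves)
  p3 = 0 | (0 | 0) ⊢ (no moves)
LTS(Q): 3 reachable states
  q0 = a.(0 | (0 | 0) + (0 + 0 + a.0)) ⊢ —a→ q1
  q1 = 0 | (0 | 0) + (0 + 0 + a.0) ⊢ —a→ q2
  q2 = 0 ⊢ (no moves)
Executing ad from P (initial set {p0}):
  [1] a ⇒ {p1}
  [2] d ⇒ {p3}
  ✓ P
Executing ad from Q (initial set {q0}):
  [1] a ⇒ {q1}
  [2] d ⇒ ∅ (Q stuck)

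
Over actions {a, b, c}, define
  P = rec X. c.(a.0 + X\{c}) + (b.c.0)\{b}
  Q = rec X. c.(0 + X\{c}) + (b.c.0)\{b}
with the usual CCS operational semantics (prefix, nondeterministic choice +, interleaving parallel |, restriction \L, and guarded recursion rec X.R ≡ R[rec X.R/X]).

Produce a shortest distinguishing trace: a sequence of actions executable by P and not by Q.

ca

P's transition system — 3 states:
  s0 = rec X. c.(a.0 + X\{c}) + (b.c.0)\{b} | —c→ s1
  s1 = a.0 + (rec X. c.(a.0 + X\{c}) + (b.c.0)\{b})\{c} | —a→ s2
  s2 = 0 | deadlocked
Q's transition system — 2 states:
  t0 = rec X. c.(0 + X\{c}) + (b.c.0)\{b} | —c→ t1
  t1 = 0 + (rec X. c.(0 + X\{c}) + (b.c.0)\{b})\{c} | deadlocked
Executing ca from P (initial set {s0}):
  step 1 (c): {s1}
  step 2 (a): {s2}
  ✓ P
Executing ca from Q (initial set {t0}):
  step 1 (c): {t1}
  step 2 (a): no successor for Q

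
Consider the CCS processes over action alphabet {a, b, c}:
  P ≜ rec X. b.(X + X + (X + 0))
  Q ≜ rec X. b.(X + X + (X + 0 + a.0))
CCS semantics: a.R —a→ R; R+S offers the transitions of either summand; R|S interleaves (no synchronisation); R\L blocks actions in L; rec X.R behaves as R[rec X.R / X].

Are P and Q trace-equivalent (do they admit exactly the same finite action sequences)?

LTS(P): 2 reachable states
  s0 = rec X. b.(X + X + (X + 0)) :: ··b··> s1
  s1 = (rec X. b.(X + X + (X + 0))) + (rec X. b.(X + X + (X + 0))) + ((rec X. b.(X + X + (X + 0))) + 0) :: ··b··> s1
LTS(Q): 3 reachable states
  t0 = rec X. b.(X + X + (X + 0 + a.0)) :: ··b··> t1
  t1 = (rec X. b.(X + X + (X + 0 + a.0))) + (rec X. b.(X + X + (X + 0 + a.0))) + ((rec X. b.(X + X + (X + 0 + a.0))) + 0 + a.0) :: ··a··> t2, ··b··> t1
  t2 = 0 :: ·
Run σ = ⟨ba⟩ on Q: start {t0}
  step 1 (b): {t1}
  step 2 (a): {t2}
  ✓ Q
Run σ = ⟨ba⟩ on P: start {s0}
  step 1 (b): {s1}
  step 2 (a): ∅ (P stuck)

traces(P) ≠ traces(Q) — witness ⟨ba⟩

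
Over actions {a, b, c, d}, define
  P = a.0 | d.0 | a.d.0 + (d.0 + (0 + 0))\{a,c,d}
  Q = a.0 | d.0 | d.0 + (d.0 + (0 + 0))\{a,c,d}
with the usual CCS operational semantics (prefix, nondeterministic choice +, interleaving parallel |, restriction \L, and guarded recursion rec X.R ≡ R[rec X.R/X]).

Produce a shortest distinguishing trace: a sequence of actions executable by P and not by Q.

Reachable graph of P (12 states):
  m0 = a.0 | d.0 | a.d.0 + (d.0 + (0 + 0))\{a,c,d} → --a--▸ m1, --a--▸ m2, --d--▸ m3
  m1 = 0 | d.0 | a.d.0 → --a--▸ m4, --d--▸ m5
  m2 = a.0 | d.0 | d.0 → --a--▸ m4, --d--▸ m6, --d--▸ m7
  m3 = a.0 | 0 | a.d.0 → --a--▸ m5, --a--▸ m6
  m4 = 0 | d.0 | d.0 → --d--▸ m8, --d--▸ m9
  m5 = 0 | 0 | a.d.0 → --a--▸ m8
  m6 = a.0 | 0 | d.0 → --a--▸ m8, --d--▸ m10
  m7 = a.0 | d.0 | 0 → --a--▸ m9, --d--▸ m10
  m8 = 0 | 0 | d.0 → --d--▸ m11
  m9 = 0 | d.0 | 0 → --d--▸ m11
  m10 = a.0 | 0 | 0 → --a--▸ m11
  m11 = 0 | 0 | 0 → (no moves)
Reachable graph of Q (8 states):
  n0 = a.0 | d.0 | d.0 + (d.0 + (0 + 0))\{a,c,d} → --a--▸ n1, --d--▸ n2, --d--▸ n3
  n1 = 0 | d.0 | d.0 → --d--▸ n4, --d--▸ n5
  n2 = a.0 | 0 | d.0 → --a--▸ n4, --d--▸ n6
  n3 = a.0 | d.0 | 0 → --a--▸ n5, --d--▸ n6
  n4 = 0 | 0 | d.0 → --d--▸ n7
  n5 = 0 | d.0 | 0 → --d--▸ n7
  n6 = a.0 | 0 | 0 → --a--▸ n7
  n7 = 0 | 0 | 0 → (no moves)
Trace ⟨aa⟩ through P, begin at {m0}:
  [1] a ⇒ {m1, m2}
  [2] a ⇒ {m4}
  — P admits the full trace.
Trace ⟨aa⟩ through Q, begin at {n0}:
  [1] a ⇒ {n1}
  [2] a ⇒ no successor for Q

aa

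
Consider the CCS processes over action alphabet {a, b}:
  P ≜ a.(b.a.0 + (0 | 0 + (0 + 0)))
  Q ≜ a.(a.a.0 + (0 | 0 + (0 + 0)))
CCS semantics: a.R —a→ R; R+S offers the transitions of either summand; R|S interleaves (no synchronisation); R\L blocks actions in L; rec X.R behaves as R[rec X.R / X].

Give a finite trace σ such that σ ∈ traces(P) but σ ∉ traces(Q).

Reachable graph of P (4 states):
  p0 = a.(b.a.0 + (0 | 0 + (0 + 0))) :: -a-> p1
  p1 = b.a.0 + (0 | 0 + (0 + 0)) :: -b-> p2
  p2 = a.0 :: -a-> p3
  p3 = 0 :: ·
Reachable graph of Q (4 states):
  q0 = a.(a.a.0 + (0 | 0 + (0 + 0))) :: -a-> q1
  q1 = a.a.0 + (0 | 0 + (0 + 0)) :: -a-> q2
  q2 = a.0 :: -a-> q3
  q3 = 0 :: ·
Run σ = ⟨ab⟩ on P: start {p0}
  after a @ step 1: {p1}
  after b @ step 2: {p2}
  P completes σ.
Run σ = ⟨ab⟩ on Q: start {q0}
  after a @ step 1: {q1}
  after b @ step 2: no successor for Q

ab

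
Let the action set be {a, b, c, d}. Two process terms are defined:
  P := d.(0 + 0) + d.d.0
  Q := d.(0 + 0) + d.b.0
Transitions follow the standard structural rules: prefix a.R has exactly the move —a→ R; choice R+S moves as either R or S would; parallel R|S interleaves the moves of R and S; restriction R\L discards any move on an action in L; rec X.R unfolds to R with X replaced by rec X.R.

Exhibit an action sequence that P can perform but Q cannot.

P's transition system — 4 states:
  u0 = d.(0 + 0) + d.d.0 → -d-> u1, -d-> u2
  u1 = 0 + 0 → stopped
  u2 = d.0 → -d-> u3
  u3 = 0 → stopped
Q's transition system — 4 states:
  v0 = d.(0 + 0) + d.b.0 → -d-> v1, -d-> v2
  v1 = 0 + 0 → stopped
  v2 = b.0 → -b-> v3
  v3 = 0 → stopped
Run σ = ⟨dd⟩ on P: start {u0}
  step 1 (d): {u1, u2}
  step 2 (d): {u3}
  ✓ P
Run σ = ⟨dd⟩ on Q: start {v0}
  step 1 (d): {v1, v2}
  step 2 (d): ∅ (Q stuck)

dd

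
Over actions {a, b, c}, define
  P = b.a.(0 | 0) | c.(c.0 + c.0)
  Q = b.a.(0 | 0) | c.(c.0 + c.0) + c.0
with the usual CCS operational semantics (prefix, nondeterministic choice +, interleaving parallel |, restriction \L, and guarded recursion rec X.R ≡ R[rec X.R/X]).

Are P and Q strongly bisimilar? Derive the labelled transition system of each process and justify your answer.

Reachable graph of P (9 states):
  u0 = b.a.(0 | 0) | c.(c.0 + c.0) ⊢ --b--▸ u1, --c--▸ u2
  u1 = a.(0 | 0) | c.(c.0 + c.0) ⊢ --a--▸ u3, --c--▸ u4
  u2 = b.a.(0 | 0) | (c.0 + c.0) ⊢ --b--▸ u4, --c--▸ u5
  u3 = 0 | 0 | c.(c.0 + c.0) ⊢ --c--▸ u6
  u4 = a.(0 | 0) | (c.0 + c.0) ⊢ --a--▸ u6, --c--▸ u7
  u5 = b.a.(0 | 0) | 0 ⊢ --b--▸ u7
  u6 = 0 | 0 | (c.0 + c.0) ⊢ --c--▸ u8
  u7 = a.(0 | 0) | 0 ⊢ --a--▸ u8
  u8 = 0 | 0 | 0 ⊢ deadlocked
Reachable graph of Q (10 states):
  v0 = b.a.(0 | 0) | c.(c.0 + c.0) + c.0 ⊢ --b--▸ v1, --c--▸ v2, --c--▸ v3
  v1 = a.(0 | 0) | c.(c.0 + c.0) ⊢ --a--▸ v4, --c--▸ v5
  v2 = 0 ⊢ deadlocked
  v3 = b.a.(0 | 0) | (c.0 + c.0) ⊢ --b--▸ v5, --c--▸ v6
  v4 = 0 | 0 | c.(c.0 + c.0) ⊢ --c--▸ v7
  v5 = a.(0 | 0) | (c.0 + c.0) ⊢ --a--▸ v7, --c--▸ v8
  v6 = b.a.(0 | 0) | 0 ⊢ --b--▸ v8
  v7 = 0 | 0 | (c.0 + c.0) ⊢ --c--▸ v9
  v8 = a.(0 | 0) | 0 ⊢ --a--▸ v9
  v9 = 0 | 0 | 0 ⊢ deadlocked
Partition-refinement fixed point:
  B0 = {u0}
  B1 = {u1, v1}
  B2 = {u4, v5}
  B3 = {u7, v8}
  B4 = {u8, v2, v9}
  B5 = {u6, v7}
  B6 = {u3, v4}
  B7 = {u2, v3}
  B8 = {u5, v6}
  B9 = {v0}
u0 ∈ B0, v0 ∈ B9 → different blocks

NO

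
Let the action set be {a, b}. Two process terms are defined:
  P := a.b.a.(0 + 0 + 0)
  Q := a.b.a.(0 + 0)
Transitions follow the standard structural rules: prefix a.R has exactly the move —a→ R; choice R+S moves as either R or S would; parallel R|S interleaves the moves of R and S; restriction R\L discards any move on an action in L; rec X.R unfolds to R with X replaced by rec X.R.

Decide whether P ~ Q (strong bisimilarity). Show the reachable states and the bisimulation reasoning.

P ~ Q

Reachable graph of P (4 states):
  u0 = a.b.a.(0 + 0 + 0) has moves =a=> u1
  u1 = b.a.(0 + 0 + 0) has moves =b=> u2
  u2 = a.(0 + 0 + 0) has moves =a=> u3
  u3 = 0 + 0 + 0 has moves ·
Reachable graph of Q (4 states):
  v0 = a.b.a.(0 + 0) has moves =a=> v1
  v1 = b.a.(0 + 0) has moves =b=> v2
  v2 = a.(0 + 0) has moves =a=> v3
  v3 = 0 + 0 has moves ·
Coarsest stable partition (strong bisimilarity classes):
  B0 = {u0, v0}
  B1 = {u1, v1}
  B2 = {u2, v2}
  B3 = {u3, v3}
u0 ∈ B0, v0 ∈ B0 → same block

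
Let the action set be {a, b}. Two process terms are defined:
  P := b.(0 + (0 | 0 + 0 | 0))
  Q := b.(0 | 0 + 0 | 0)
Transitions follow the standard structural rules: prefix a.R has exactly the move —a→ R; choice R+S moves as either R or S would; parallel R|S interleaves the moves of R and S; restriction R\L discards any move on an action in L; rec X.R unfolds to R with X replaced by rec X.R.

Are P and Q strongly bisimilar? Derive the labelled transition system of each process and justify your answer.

P ~ Q

LTS(P): 2 reachable states
  s0 = b.(0 + (0 | 0 + 0 | 0)) | --b--▸ s1
  s1 = 0 + (0 | 0 + 0 | 0) | (no moves)
LTS(Q): 2 reachable states
  t0 = b.(0 | 0 + 0 | 0) | --b--▸ t1
  t1 = 0 | 0 + 0 | 0 | (no moves)
Coarsest stable partition (strong bisimilarity classes):
  B0 = {s0, t0}
  B1 = {s1, t1}
s0 ∈ B0, t0 ∈ B0 → same block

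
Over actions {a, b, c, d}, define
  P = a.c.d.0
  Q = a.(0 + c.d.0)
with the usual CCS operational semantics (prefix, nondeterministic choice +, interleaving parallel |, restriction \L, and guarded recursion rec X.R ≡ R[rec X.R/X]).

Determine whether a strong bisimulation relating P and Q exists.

YES

LTS(P): 4 reachable states
  u0 = a.c.d.0 :: —a→ u1
  u1 = c.d.0 :: —c→ u2
  u2 = d.0 :: —d→ u3
  u3 = 0 :: (no moves)
LTS(Q): 4 reachable states
  v0 = a.(0 + c.d.0) :: —a→ v1
  v1 = 0 + c.d.0 :: —c→ v2
  v2 = d.0 :: —d→ v3
  v3 = 0 :: (no moves)
Partition-refinement fixed point:
  B0 = {u0, v0}
  B1 = {u1, v1}
  B2 = {u2, v2}
  B3 = {u3, v3}
u0 ∈ B0, v0 ∈ B0 → same block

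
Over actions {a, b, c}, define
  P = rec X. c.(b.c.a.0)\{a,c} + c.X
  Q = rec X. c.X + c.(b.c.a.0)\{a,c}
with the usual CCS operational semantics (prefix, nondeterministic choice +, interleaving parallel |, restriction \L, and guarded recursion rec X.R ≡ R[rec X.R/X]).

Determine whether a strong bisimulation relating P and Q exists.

P ~ Q

LTS(P): 3 reachable states
  p0 = rec X. c.(b.c.a.0)\{a,c} + c.X ⊢ =c=> p0, =c=> p1
  p1 = (b.c.a.0)\{a,c} ⊢ =b=> p2
  p2 = (c.a.0)\{a,c} ⊢ ·
LTS(Q): 3 reachable states
  q0 = rec X. c.X + c.(b.c.a.0)\{a,c} ⊢ =c=> q0, =c=> q1
  q1 = (b.c.a.0)\{a,c} ⊢ =b=> q2
  q2 = (c.a.0)\{a,c} ⊢ ·
Coarsest stable partition (strong bisimilarity classes):
  B0 = {p0, q0}
  B1 = {p1, q1}
  B2 = {p2, q2}
p0 ∈ B0, q0 ∈ B0 → same block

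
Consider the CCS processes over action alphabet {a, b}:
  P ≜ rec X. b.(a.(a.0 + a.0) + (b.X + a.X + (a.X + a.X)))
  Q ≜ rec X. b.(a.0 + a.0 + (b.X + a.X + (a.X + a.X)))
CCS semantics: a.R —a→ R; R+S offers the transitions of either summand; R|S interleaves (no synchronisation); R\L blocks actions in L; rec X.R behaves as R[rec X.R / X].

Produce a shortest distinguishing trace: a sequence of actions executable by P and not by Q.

baa

P's transition system — 4 states:
  p0 = rec X. b.(a.(a.0 + a.0) + (b.X + a.X + (a.X + a.X))) has moves —b→ p1
  p1 = a.(a.0 + a.0) + (b.(rec X. b.(a.(a.0 + a.0) + (b.X + a.X + (a.X + a.X)))) + a.(rec X. b.(a.(a.0 + a.0) + (b.X + a.X + (a.X + a.X)))) + (a.(rec X. b.(a.(a.0 + a.0) + (b.X + a.X + (a.X + a.X)))) + a.(rec X. b.(a.(a.0 + a.0) + (b.X + a.X + (a.X + a.X)))))) has moves —a→ p0, —a→ p2, —b→ p0
  p2 = a.0 + a.0 has moves —a→ p3
  p3 = 0 has moves ∅
Q's transition system — 3 states:
  q0 = rec X. b.(a.0 + a.0 + (b.X + a.X + (a.X + a.X))) has moves —b→ q1
  q1 = a.0 + a.0 + (b.(rec X. b.(a.0 + a.0 + (b.X + a.X + (a.X + a.X)))) + a.(rec X. b.(a.0 + a.0 + (b.X + a.X + (a.X + a.X)))) + (a.(rec X. b.(a.0 + a.0 + (b.X + a.X + (a.X + a.X)))) + a.(rec X. b.(a.0 + a.0 + (b.X + a.X + (a.X + a.X)))))) has moves —a→ q0, —a→ q2, —b→ q0
  q2 = 0 has moves ∅
Trace ⟨baa⟩ through P, begin at {p0}:
  after b @ step 1: {p1}
  after a @ step 2: {p0, p2}
  after a @ step 3: {p3}
  P completes σ.
Trace ⟨baa⟩ through Q, begin at {q0}:
  after b @ step 1: {q1}
  after a @ step 2: {q0, q2}
  after a @ step 3: ∅  — Q cannot continue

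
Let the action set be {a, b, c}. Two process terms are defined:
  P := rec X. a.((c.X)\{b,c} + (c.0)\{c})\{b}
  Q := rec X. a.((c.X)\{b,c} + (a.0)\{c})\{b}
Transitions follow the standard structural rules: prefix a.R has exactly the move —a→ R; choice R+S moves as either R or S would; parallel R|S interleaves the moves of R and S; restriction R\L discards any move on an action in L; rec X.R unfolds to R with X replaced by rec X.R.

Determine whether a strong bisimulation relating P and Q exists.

LTS(P): 2 reachable states
  s0 = rec X. a.((c.X)\{b,c} + (c.0)\{c})\{b} :: =a=> s1
  s1 = ((c.(rec X. a.((c.X)\{b,c} + (c.0)\{c})\{b}))\{b,c} + (c.0)\{c})\{b} :: ∅
LTS(Q): 3 reachable states
  t0 = rec X. a.((c.X)\{b,c} + (a.0)\{c})\{b} :: =a=> t1
  t1 = ((c.(rec X. a.((c.X)\{b,c} + (a.0)\{c})\{b}))\{b,c} + (a.0)\{c})\{b} :: =a=> t2
  t2 = 0\{c}\{b} :: ∅
Coarsest stable partition (strong bisimilarity classes):
  B0 = {s0, t1}
  B1 = {s1, t2}
  B2 = {t0}
s0 ∈ B0, t0 ∈ B2 → different blocks

P ≁ Q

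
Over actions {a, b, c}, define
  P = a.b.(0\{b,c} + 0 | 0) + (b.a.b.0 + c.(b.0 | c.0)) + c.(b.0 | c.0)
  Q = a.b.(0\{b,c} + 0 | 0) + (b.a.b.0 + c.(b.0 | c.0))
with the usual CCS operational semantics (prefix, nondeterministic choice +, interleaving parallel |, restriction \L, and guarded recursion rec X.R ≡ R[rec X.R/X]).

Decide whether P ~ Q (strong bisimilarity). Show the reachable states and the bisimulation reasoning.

P ~ Q

Reachable graph of P (10 states):
  s0 = a.b.(0\{b,c} + 0 | 0) + (b.a.b.0 + c.(b.0 | c.0)) + c.(b.0 | c.0) → --a--▸ s1, --b--▸ s2, --c--▸ s3
  s1 = b.(0\{b,c} + 0 | 0) → --b--▸ s4
  s2 = a.b.0 → --a--▸ s5
  s3 = b.0 | c.0 → --b--▸ s6, --c--▸ s7
  s4 = 0\{b,c} + 0 | 0 → stopped
  s5 = b.0 → --b--▸ s8
  s6 = 0 | c.0 → --c--▸ s9
  s7 = b.0 | 0 → --b--▸ s9
  s8 = 0 → stopped
  s9 = 0 | 0 → stopped
Reachable graph of Q (10 states):
  t0 = a.b.(0\{b,c} + 0 | 0) + (b.a.b.0 + c.(b.0 | c.0)) → --a--▸ t1, --b--▸ t2, --c--▸ t3
  t1 = b.(0\{b,c} + 0 | 0) → --b--▸ t4
  t2 = a.b.0 → --a--▸ t5
  t3 = b.0 | c.0 → --b--▸ t6, --c--▸ t7
  t4 = 0\{b,c} + 0 | 0 → stopped
  t5 = b.0 → --b--▸ t8
  t6 = 0 | c.0 → --c--▸ t9
  t7 = b.0 | 0 → --b--▸ t9
  t8 = 0 → stopped
  t9 = 0 | 0 → stopped
Partition-refinement fixed point:
  B0 = {s0, t0}
  B1 = {s3, t3}
  B2 = {s6, t6}
  B3 = {s4, s8, s9, t4, t8, t9}
  B4 = {s1, s5, s7, t1, t5, t7}
  B5 = {s2, t2}
s0 ∈ B0, t0 ∈ B0 → same block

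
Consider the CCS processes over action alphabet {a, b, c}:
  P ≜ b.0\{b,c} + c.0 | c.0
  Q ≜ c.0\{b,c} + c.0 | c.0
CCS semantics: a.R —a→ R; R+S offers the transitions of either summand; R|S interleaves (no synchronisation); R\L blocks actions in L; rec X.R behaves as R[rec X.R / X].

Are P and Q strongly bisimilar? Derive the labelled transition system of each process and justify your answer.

LTS(P): 5 reachable states
  p0 = b.0\{b,c} + c.0 | c.0 → ··b··> p1, ··c··> p2, ··c··> p3
  p1 = 0\{b,c} → deadlocked
  p2 = 0 | c.0 → ··c··> p4
  p3 = c.0 | 0 → ··c··> p4
  p4 = 0 | 0 → deadlocked
LTS(Q): 5 reachable states
  q0 = c.0\{b,c} + c.0 | c.0 → ··c··> q1, ··c··> q2, ··c··> q3
  q1 = 0 | c.0 → ··c··> q4
  q2 = 0\{b,c} → deadlocked
  q3 = c.0 | 0 → ··c··> q4
  q4 = 0 | 0 → deadlocked
Coarsest stable partition (strong bisimilarity classes):
  B0 = {p0}
  B1 = {p1, p4, q2, q4}
  B2 = {p2, p3, q1, q3}
  B3 = {q0}
p0 ∈ B0, q0 ∈ B3 → different blocks

NO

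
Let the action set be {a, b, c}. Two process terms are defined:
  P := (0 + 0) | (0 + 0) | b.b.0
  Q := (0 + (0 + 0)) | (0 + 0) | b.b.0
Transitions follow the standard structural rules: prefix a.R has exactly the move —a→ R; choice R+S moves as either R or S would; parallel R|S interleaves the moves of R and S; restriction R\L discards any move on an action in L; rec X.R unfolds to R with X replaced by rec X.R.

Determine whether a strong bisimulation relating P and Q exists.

LTS(P): 3 reachable states
  u0 = (0 + 0) | (0 + 0) | b.b.0 ⊢ =b=> u1
  u1 = (0 + 0) | (0 + 0) | b.0 ⊢ =b=> u2
  u2 = (0 + 0) | (0 + 0) | 0 ⊢ stopped
LTS(Q): 3 reachable states
  v0 = (0 + (0 + 0)) | (0 + 0) | b.b.0 ⊢ =b=> v1
  v1 = (0 + (0 + 0)) | (0 + 0) | b.0 ⊢ =b=> v2
  v2 = (0 + (0 + 0)) | (0 + 0) | 0 ⊢ stopped
Coarsest stable partition (strong bisimilarity classes):
  B0 = {u0, v0}
  B1 = {u1, v1}
  B2 = {u2, v2}
u0 ∈ B0, v0 ∈ B0 → same block

YES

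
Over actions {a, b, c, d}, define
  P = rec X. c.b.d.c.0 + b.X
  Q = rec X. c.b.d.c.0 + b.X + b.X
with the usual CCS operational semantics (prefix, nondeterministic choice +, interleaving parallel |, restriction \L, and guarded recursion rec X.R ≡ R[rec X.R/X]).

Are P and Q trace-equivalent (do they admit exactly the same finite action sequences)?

traces(P) = traces(Q)

LTS(P): 5 reachable states
  m0 = rec X. c.b.d.c.0 + b.X :: =b=> m0, =c=> m1
  m1 = b.d.c.0 :: =b=> m2
  m2 = d.c.0 :: =d=> m3
  m3 = c.0 :: =c=> m4
  m4 = 0 :: deadlocked
LTS(Q): 5 reachable states
  n0 = rec X. c.b.d.c.0 + b.X + b.X :: =b=> n0, =c=> n1
  n1 = b.d.c.0 :: =b=> n2
  n2 = d.c.0 :: =d=> n3
  n3 = c.0 :: =c=> n4
  n4 = 0 :: deadlocked
Coarsest stable partition (strong bisimilarity classes):
  B0 = {m0, n0}
  B1 = {m1, n1}
  B2 = {m2, n2}
  B3 = {m3, n3}
  B4 = {m4, n4}
m0 ∈ B0, n0 ∈ B0 → same block
Bisimilar ⇒ trace-equivalent.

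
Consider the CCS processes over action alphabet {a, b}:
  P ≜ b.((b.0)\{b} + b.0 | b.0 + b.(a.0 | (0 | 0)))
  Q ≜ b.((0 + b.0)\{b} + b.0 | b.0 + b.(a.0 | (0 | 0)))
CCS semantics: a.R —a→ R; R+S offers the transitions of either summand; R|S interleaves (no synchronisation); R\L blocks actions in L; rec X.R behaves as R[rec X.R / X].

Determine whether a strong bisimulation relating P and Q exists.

LTS(P): 7 reachable states
  u0 = b.((b.0)\{b} + b.0 | b.0 + b.(a.0 | (0 | 0))) | ··b··> u1
  u1 = (b.0)\{b} + b.0 | b.0 + b.(a.0 | (0 | 0)) | ··b··> u2, ··b··> u3, ··b··> u4
  u2 = 0 | b.0 | ··b··> u5
  u3 = a.0 | (0 | 0) | ··a··> u6
  u4 = b.0 | 0 | ··b··> u5
  u5 = 0 | 0 | ∅
  u6 = 0 | (0 | 0) | ∅
LTS(Q): 7 reachable states
  v0 = b.((0 + b.0)\{b} + b.0 | b.0 + b.(a.0 | (0 | 0))) | ··b··> v1
  v1 = (0 + b.0)\{b} + b.0 | b.0 + b.(a.0 | (0 | 0)) | ··b··> v2, ··b··> v3, ··b··> v4
  v2 = 0 | b.0 | ··b··> v5
  v3 = a.0 | (0 | 0) | ··a··> v6
  v4 = b.0 | 0 | ··b··> v5
  v5 = 0 | 0 | ∅
  v6 = 0 | (0 | 0) | ∅
Coarsest stable partition (strong bisimilarity classes):
  B0 = {u0, v0}
  B1 = {u1, v1}
  B2 = {u2, u4, v2, v4}
  B3 = {u5, u6, v5, v6}
  B4 = {u3, v3}
u0 ∈ B0, v0 ∈ B0 → same block

bisimilar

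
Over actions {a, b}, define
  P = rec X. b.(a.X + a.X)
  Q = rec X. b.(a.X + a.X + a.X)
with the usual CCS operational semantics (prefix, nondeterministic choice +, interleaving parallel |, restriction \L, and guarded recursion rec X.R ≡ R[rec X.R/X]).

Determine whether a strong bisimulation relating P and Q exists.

Reachable graph of P (2 states):
  m0 = rec X. b.(a.X + a.X) → -b-> m1
  m1 = a.(rec X. b.(a.X + a.X)) + a.(rec X. b.(a.X + a.X)) → -a-> m0
Reachable graph of Q (2 states):
  n0 = rec X. b.(a.X + a.X + a.X) → -b-> n1
  n1 = a.(rec X. b.(a.X + a.X + a.X)) + a.(rec X. b.(a.X + a.X + a.X)) + a.(rec X. b.(a.X + a.X + a.X)) → -a-> n0
Bisimilarity quotient blocks:
  B0 = {m0, n0}
  B1 = {m1, n1}
m0 ∈ B0, n0 ∈ B0 → same block

bisimilar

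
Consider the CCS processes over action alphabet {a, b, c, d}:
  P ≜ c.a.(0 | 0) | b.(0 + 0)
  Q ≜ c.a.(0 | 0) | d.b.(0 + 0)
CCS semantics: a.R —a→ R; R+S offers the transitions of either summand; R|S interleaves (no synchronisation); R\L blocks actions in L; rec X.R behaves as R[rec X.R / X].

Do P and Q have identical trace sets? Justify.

NO — witness ⟨b⟩

Reachable graph of P (6 states):
  u0 = c.a.(0 | 0) | b.(0 + 0) | —b→ u1, —c→ u2
  u1 = c.a.(0 | 0) | (0 + 0) | —c→ u3
  u2 = a.(0 | 0) | b.(0 + 0) | —a→ u4, —b→ u3
  u3 = a.(0 | 0) | (0 + 0) | —a→ u5
  u4 = 0 | 0 | b.(0 + 0) | —b→ u5
  u5 = 0 | 0 | (0 + 0) | stopped
Reachable graph of Q (9 states):
  v0 = c.a.(0 | 0) | d.b.(0 + 0) | —c→ v1, —d→ v2
  v1 = a.(0 | 0) | d.b.(0 + 0) | —a→ v3, —d→ v4
  v2 = c.a.(0 | 0) | b.(0 + 0) | —b→ v5, —c→ v4
  v3 = 0 | 0 | d.b.(0 + 0) | —d→ v6
  v4 = a.(0 | 0) | b.(0 + 0) | —a→ v6, —b→ v7
  v5 = c.a.(0 | 0) | (0 + 0) | —c→ v7
  v6 = 0 | 0 | b.(0 + 0) | —b→ v8
  v7 = a.(0 | 0) | (0 + 0) | —a→ v8
  v8 = 0 | 0 | (0 + 0) | stopped
Executing b from P (initial set {u0}):
  step 1 (b): {u1}
  — P admits the full trace.
Executing b from Q (initial set {v0}):
  step 1 (b): ∅  — Q cannot continue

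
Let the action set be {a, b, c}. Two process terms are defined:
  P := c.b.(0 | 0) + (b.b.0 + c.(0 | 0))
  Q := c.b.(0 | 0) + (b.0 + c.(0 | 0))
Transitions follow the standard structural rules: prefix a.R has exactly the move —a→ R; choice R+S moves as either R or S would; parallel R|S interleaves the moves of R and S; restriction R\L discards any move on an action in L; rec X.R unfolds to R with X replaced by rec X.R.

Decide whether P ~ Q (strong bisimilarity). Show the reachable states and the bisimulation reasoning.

LTS(P): 5 reachable states
  u0 = c.b.(0 | 0) + (b.b.0 + c.(0 | 0)) ⊢ ··b··> u1, ··c··> u2, ··c··> u3
  u1 = b.0 ⊢ ··b··> u4
  u2 = 0 | 0 ⊢ ∅
  u3 = b.(0 | 0) ⊢ ··b··> u2
  u4 = 0 ⊢ ∅
LTS(Q): 4 reachable states
  v0 = c.b.(0 | 0) + (b.0 + c.(0 | 0)) ⊢ ··b··> v1, ··c··> v2, ··c··> v3
  v1 = 0 ⊢ ∅
  v2 = 0 | 0 ⊢ ∅
  v3 = b.(0 | 0) ⊢ ··b··> v2
Coarsest stable partition (strong bisimilarity classes):
  B0 = {u0}
  B1 = {u1, u3, v3}
  B2 = {u2, u4, v1, v2}
  B3 = {v0}
u0 ∈ B0, v0 ∈ B3 → different blocks

P ≁ Q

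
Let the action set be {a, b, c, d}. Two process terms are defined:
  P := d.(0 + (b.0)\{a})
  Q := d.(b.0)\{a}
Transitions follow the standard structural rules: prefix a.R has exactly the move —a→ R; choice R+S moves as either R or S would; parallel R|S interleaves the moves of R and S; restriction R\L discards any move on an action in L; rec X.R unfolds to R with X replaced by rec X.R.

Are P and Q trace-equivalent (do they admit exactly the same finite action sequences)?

P's transition system — 3 states:
  m0 = d.(0 + (b.0)\{a}) :: --d--▸ m1
  m1 = 0 + (b.0)\{a} :: --b--▸ m2
  m2 = 0\{a} :: ∅
Q's transition system — 3 states:
  n0 = d.(b.0)\{a} :: --d--▸ n1
  n1 = (b.0)\{a} :: --b--▸ n2
  n2 = 0\{a} :: ∅
Partition-refinement fixed point:
  B0 = {m0, n0}
  B1 = {m1, n1}
  B2 = {m2, n2}
m0 ∈ B0, n0 ∈ B0 → same block
Bisimilar ⇒ trace-equivalent.

traces(P) = traces(Q)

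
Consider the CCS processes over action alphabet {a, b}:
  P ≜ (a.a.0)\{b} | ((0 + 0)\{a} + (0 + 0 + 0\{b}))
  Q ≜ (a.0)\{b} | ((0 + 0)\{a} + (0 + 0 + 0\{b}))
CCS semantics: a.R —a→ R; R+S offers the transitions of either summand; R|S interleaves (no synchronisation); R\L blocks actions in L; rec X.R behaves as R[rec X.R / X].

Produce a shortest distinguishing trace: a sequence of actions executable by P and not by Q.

P's transition system — 3 states:
  s0 = (a.a.0)\{b} | ((0 + 0)\{a} + (0 + 0 + 0\{b})) has moves ··a··> s1
  s1 = (a.0)\{b} | ((0 + 0)\{a} + (0 + 0 + 0\{b})) has moves ··a··> s2
  s2 = 0\{b} | ((0 + 0)\{a} + (0 + 0 + 0\{b})) has moves ·
Q's transition system — 2 states:
  t0 = (a.0)\{b} | ((0 + 0)\{a} + (0 + 0 + 0\{b})) has moves ··a··> t1
  t1 = 0\{b} | ((0 + 0)\{a} + (0 + 0 + 0\{b})) has moves ·
Run σ = ⟨aa⟩ on P: start {s0}
  step 1 (a): {s1}
  step 2 (a): {s2}
  P completes σ.
Run σ = ⟨aa⟩ on Q: start {t0}
  step 1 (a): {t1}
  step 2 (a): ∅ (Q stuck)

aa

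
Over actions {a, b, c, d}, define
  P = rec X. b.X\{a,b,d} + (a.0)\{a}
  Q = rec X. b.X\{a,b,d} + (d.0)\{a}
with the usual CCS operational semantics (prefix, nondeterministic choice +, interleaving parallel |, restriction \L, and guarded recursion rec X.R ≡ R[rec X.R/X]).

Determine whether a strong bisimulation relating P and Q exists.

P's transition system — 2 states:
  m0 = rec X. b.X\{a,b,d} + (a.0)\{a} ⊢ ··b··> m1
  m1 = (rec X. b.X\{a,b,d} + (a.0)\{a})\{a,b,d} ⊢ ·
Q's transition system — 3 states:
  n0 = rec X. b.X\{a,b,d} + (d.0)\{a} ⊢ ··b··> n1, ··d··> n2
  n1 = (rec X. b.X\{a,b,d} + (d.0)\{a})\{a,b,d} ⊢ ·
  n2 = 0\{a} ⊢ ·
Bisimilarity quotient blocks:
  B0 = {m0}
  B1 = {m1, n1, n2}
  B2 = {n0}
m0 ∈ B0, n0 ∈ B2 → different blocks

NO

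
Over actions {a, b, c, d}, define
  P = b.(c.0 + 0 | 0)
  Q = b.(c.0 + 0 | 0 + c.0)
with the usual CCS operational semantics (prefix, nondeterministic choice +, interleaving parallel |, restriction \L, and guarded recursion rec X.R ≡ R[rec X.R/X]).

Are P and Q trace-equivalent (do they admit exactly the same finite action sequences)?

traces(P) = traces(Q)

P's transition system — 3 states:
  u0 = b.(c.0 + 0 | 0) has moves ··b··> u1
  u1 = c.0 + 0 | 0 has moves ··c··> u2
  u2 = 0 has moves deadlocked
Q's transition system — 3 states:
  v0 = b.(c.0 + 0 | 0 + c.0) has moves ··b··> v1
  v1 = c.0 + 0 | 0 + c.0 has moves ··c··> v2
  v2 = 0 has moves deadlocked
Coarsest stable partition (strong bisimilarity classes):
  B0 = {u0, v0}
  B1 = {u1, v1}
  B2 = {u2, v2}
u0 ∈ B0, v0 ∈ B0 → same block
Bisimilar ⇒ trace-equivalent.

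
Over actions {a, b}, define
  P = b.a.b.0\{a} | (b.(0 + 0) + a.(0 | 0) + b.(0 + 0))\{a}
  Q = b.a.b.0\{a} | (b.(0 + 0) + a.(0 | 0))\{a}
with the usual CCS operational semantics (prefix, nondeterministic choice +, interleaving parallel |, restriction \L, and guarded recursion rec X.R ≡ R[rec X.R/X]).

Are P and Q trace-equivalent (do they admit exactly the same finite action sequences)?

Reachable graph of P (8 states):
  p0 = b.a.b.0\{a} | (b.(0 + 0) + a.(0 | 0) + b.(0 + 0))\{a} ⊢ =b=> p1, =b=> p2
  p1 = a.b.0\{a} | (b.(0 + 0) + a.(0 | 0) + b.(0 + 0))\{a} ⊢ =a=> p3, =b=> p4
  p2 = b.a.b.0\{a} | (0 + 0)\{a} ⊢ =b=> p4
  p3 = b.0\{a} | (b.(0 + 0) + a.(0 | 0) + b.(0 + 0))\{a} ⊢ =b=> p5, =b=> p6
  p4 = a.b.0\{a} | (0 + 0)\{a} ⊢ =a=> p6
  p5 = 0\{a} | (b.(0 + 0) + a.(0 | 0) + b.(0 + 0))\{a} ⊢ =b=> p7
  p6 = b.0\{a} | (0 + 0)\{a} ⊢ =b=> p7
  p7 = 0\{a} | (0 + 0)\{a} ⊢ (no moves)
Reachable graph of Q (8 states):
  q0 = b.a.b.0\{a} | (b.(0 + 0) + a.(0 | 0))\{a} ⊢ =b=> q1, =b=> q2
  q1 = a.b.0\{a} | (b.(0 + 0) + a.(0 | 0))\{a} ⊢ =a=> q3, =b=> q4
  q2 = b.a.b.0\{a} | (0 + 0)\{a} ⊢ =b=> q4
  q3 = b.0\{a} | (b.(0 + 0) + a.(0 | 0))\{a} ⊢ =b=> q5, =b=> q6
  q4 = a.b.0\{a} | (0 + 0)\{a} ⊢ =a=> q6
  q5 = 0\{a} | (b.(0 + 0) + a.(0 | 0))\{a} ⊢ =b=> q7
  q6 = b.0\{a} | (0 + 0)\{a} ⊢ =b=> q7
  q7 = 0\{a} | (0 + 0)\{a} ⊢ (no moves)
Partition-refinement fixed point:
  B0 = {p0, q0}
  B1 = {p2, q2}
  B2 = {p4, q4}
  B3 = {p5, p6, q5, q6}
  B4 = {p7, q7}
  B5 = {p1, q1}
  B6 = {p3, q3}
p0 ∈ B0, q0 ∈ B0 → same block
Bisimilar ⇒ trace-equivalent.

traces(P) = traces(Q)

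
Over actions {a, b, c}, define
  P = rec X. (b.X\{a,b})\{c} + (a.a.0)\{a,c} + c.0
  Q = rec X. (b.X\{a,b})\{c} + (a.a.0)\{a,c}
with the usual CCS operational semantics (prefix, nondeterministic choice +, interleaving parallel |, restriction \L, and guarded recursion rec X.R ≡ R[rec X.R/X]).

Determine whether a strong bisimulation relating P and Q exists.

NO

Reachable graph of P (3 states):
  u0 = rec X. (b.X\{a,b})\{c} + (a.a.0)\{a,c} + c.0 → ··b··> u1, ··c··> u2
  u1 = (rec X. (b.X\{a,b})\{c} + (a.a.0)\{a,c} + c.0)\{a,b}\{c} → ·
  u2 = 0 → ·
Reachable graph of Q (2 states):
  v0 = rec X. (b.X\{a,b})\{c} + (a.a.0)\{a,c} → ··b··> v1
  v1 = (rec X. (b.X\{a,b})\{c} + (a.a.0)\{a,c})\{a,b}\{c} → ·
Bisimilarity quotient blocks:
  B0 = {u0}
  B1 = {u1, u2, v1}
  B2 = {v0}
u0 ∈ B0, v0 ∈ B2 → different blocks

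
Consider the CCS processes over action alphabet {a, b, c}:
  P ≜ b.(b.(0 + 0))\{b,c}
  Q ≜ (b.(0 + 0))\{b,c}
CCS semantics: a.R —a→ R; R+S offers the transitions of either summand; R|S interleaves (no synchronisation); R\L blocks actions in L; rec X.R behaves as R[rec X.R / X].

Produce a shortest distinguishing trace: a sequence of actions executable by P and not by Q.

LTS(P): 2 reachable states
  p0 = b.(b.(0 + 0))\{b,c} :: =b=> p1
  p1 = (b.(0 + 0))\{b,c} :: stopped
LTS(Q): 1 reachable states
  q0 = (b.(0 + 0))\{b,c} :: stopped
Trace ⟨b⟩ through P, begin at {p0}:
  step 1 (b): {p1}
  ✓ P
Trace ⟨b⟩ through Q, begin at {q0}:
  step 1 (b): ∅  — Q cannot continue

b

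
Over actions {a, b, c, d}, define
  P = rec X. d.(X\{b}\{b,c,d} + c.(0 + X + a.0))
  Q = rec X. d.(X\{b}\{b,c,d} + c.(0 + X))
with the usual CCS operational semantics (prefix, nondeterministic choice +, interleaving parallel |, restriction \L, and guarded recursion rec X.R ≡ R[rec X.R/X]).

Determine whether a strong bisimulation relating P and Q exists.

P ≁ Q

LTS(P): 4 reachable states
  s0 = rec X. d.(X\{b}\{b,c,d} + c.(0 + X + a.0)) → --d--▸ s1
  s1 = (rec X. d.(X\{b}\{b,c,d} + c.(0 + X + a.0)))\{b}\{b,c,d} + c.(0 + (rec X. d.(X\{b}\{b,c,d} + c.(0 + X + a.0))) + a.0) → --c--▸ s2
  s2 = 0 + (rec X. d.(X\{b}\{b,c,d} + c.(0 + X + a.0))) + a.0 → --a--▸ s3, --d--▸ s1
  s3 = 0 → stopped
LTS(Q): 3 reachable states
  t0 = rec X. d.(X\{b}\{b,c,d} + c.(0 + X)) → --d--▸ t1
  t1 = (rec X. d.(X\{b}\{b,c,d} + c.(0 + X)))\{b}\{b,c,d} + c.(0 + (rec X. d.(X\{b}\{b,c,d} + c.(0 + X)))) → --c--▸ t2
  t2 = 0 + (rec X. d.(X\{b}\{b,c,d} + c.(0 + X))) → --d--▸ t1
Partition-refinement fixed point:
  B0 = {s0}
  B1 = {s1}
  B2 = {s2}
  B3 = {s3}
  B4 = {t0, t2}
  B5 = {t1}
s0 ∈ B0, t0 ∈ B4 → different blocks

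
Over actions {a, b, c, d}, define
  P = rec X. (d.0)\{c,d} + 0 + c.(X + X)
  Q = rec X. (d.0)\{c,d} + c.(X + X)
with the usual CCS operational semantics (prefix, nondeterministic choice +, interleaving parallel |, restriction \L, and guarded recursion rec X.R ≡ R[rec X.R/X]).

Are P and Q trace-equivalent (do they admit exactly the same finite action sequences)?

traces(P) = traces(Q)

P's transition system — 2 states:
  p0 = rec X. (d.0)\{c,d} + 0 + c.(X + X) → -c-> p1
  p1 = (rec X. (d.0)\{c,d} + 0 + c.(X + X)) + (rec X. (d.0)\{c,d} + 0 + c.(X + X)) → -c-> p1
Q's transition system — 2 states:
  q0 = rec X. (d.0)\{c,d} + c.(X + X) → -c-> q1
  q1 = (rec X. (d.0)\{c,d} + c.(X + X)) + (rec X. (d.0)\{c,d} + c.(X + X)) → -c-> q1
Partition-refinement fixed point:
  B0 = {p0, p1, q0, q1}
p0 ∈ B0, q0 ∈ B0 → same block
Bisimilar ⇒ trace-equivalent.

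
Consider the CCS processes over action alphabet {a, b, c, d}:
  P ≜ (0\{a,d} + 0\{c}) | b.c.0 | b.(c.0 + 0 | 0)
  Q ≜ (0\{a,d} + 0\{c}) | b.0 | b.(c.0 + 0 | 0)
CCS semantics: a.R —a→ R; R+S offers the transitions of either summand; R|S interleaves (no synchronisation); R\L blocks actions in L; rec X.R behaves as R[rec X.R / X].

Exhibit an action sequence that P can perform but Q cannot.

LTS(P): 9 reachable states
  m0 = (0\{a,d} + 0\{c}) | b.c.0 | b.(c.0 + 0 | 0) has moves --b--▸ m1, --b--▸ m2
  m1 = (0\{a,d} + 0\{c}) | b.c.0 | (c.0 + 0 | 0) has moves --b--▸ m3, --c--▸ m4
  m2 = (0\{a,d} + 0\{c}) | c.0 | b.(c.0 + 0 | 0) has moves --b--▸ m3, --c--▸ m5
  m3 = (0\{a,d} + 0\{c}) | c.0 | (c.0 + 0 | 0) has moves --c--▸ m6, --c--▸ m7
  m4 = (0\{a,d} + 0\{c}) | b.c.0 | 0 has moves --b--▸ m7
  m5 = (0\{a,d} + 0\{c}) | 0 | b.(c.0 + 0 | 0) has moves --b--▸ m6
  m6 = (0\{a,d} + 0\{c}) | 0 | (c.0 + 0 | 0) has moves --c--▸ m8
  m7 = (0\{a,d} + 0\{c}) | c.0 | 0 has moves --c--▸ m8
  m8 = (0\{a,d} + 0\{c}) | 0 | 0 has moves stopped
LTS(Q): 6 reachable states
  n0 = (0\{a,d} + 0\{c}) | b.0 | b.(c.0 + 0 | 0) has moves --b--▸ n1, --b--▸ n2
  n1 = (0\{a,d} + 0\{c}) | 0 | b.(c.0 + 0 | 0) has moves --b--▸ n3
  n2 = (0\{a,d} + 0\{c}) | b.0 | (c.0 + 0 | 0) has moves --b--▸ n3, --c--▸ n4
  n3 = (0\{a,d} + 0\{c}) | 0 | (c.0 + 0 | 0) has moves --c--▸ n5
  n4 = (0\{a,d} + 0\{c}) | b.0 | 0 has moves --b--▸ n5
  n5 = (0\{a,d} + 0\{c}) | 0 | 0 has moves stopped
Executing bbcc from P (initial set {m0}):
  [1] b ⇒ {m1, m2}
  [2] b ⇒ {m3}
  [3] c ⇒ {m6, m7}
  [4] c ⇒ {m8}
  ✓ P
Executing bbcc from Q (initial set {n0}):
  [1] b ⇒ {n1, n2}
  [2] b ⇒ {n3}
  [3] c ⇒ {n5}
  [4] c ⇒ ∅  — Q cannot continue

bbcc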